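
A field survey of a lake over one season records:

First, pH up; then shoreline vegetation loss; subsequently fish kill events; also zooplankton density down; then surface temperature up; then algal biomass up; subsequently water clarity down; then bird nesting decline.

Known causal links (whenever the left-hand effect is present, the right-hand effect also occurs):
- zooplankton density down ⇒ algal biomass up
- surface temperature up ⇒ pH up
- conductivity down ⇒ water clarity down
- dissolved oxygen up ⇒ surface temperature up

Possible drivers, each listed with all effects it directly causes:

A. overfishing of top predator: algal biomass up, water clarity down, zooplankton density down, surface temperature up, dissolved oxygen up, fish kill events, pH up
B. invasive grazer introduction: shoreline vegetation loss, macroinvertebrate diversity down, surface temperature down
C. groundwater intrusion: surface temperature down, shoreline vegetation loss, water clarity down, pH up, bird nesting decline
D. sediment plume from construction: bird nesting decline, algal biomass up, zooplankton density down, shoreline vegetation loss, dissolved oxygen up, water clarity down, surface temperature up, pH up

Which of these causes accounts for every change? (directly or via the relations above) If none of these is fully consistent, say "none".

Per-candidate check:
(A) overfishing of top predator — pH up +; shoreline vegetation loss -; fish kill events +; zooplankton density down +; surface temperature up +; algal biomass up +; water clarity down +; bird nesting decline -
(B) invasive grazer introduction — pH up -; shoreline vegetation loss +; fish kill events -; zooplankton density down -; surface temperature up -; algal biomass up -; water clarity down -; bird nesting decline -
(C) groundwater intrusion — pH up +; shoreline vegetation loss +; fish kill events -; zooplankton density down -; surface temperature up -; algal biomass up -; water clarity down +; bird nesting decline +
(D) sediment plume from construction — does not account for fish kill events
No candidate is consistent with all observations.

none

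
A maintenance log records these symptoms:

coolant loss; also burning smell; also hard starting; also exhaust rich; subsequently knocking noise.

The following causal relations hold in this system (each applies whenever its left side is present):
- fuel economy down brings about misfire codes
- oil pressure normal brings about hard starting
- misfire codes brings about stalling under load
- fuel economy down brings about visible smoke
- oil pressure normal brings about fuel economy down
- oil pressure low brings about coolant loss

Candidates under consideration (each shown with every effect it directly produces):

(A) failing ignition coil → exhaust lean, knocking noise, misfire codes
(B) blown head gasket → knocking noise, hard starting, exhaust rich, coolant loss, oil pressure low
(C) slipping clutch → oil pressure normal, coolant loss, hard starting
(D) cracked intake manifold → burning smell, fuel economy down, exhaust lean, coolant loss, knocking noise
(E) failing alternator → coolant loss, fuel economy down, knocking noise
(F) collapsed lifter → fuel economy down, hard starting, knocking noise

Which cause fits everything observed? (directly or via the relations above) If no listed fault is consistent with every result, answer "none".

Per-candidate check:
(A) failing ignition coil — fails on coolant loss, burning smell, hard starting, exhaust rich (predicts exhaust lean, not exhaust rich)
(B) blown head gasket — coolant loss +; burning smell -; hard starting +; exhaust rich +; knocking noise +
(C) slipping clutch — does not account for burning smell, exhaust rich, knocking noise
(D) cracked intake manifold — coolant loss +; burning smell +; hard starting -; exhaust rich -; knocking noise +
(E) failing alternator — coolant loss +; burning smell -; hard starting -; exhaust rich -; knocking noise +
(F) collapsed lifter — coolant loss -; burning smell -; hard starting +; exhaust rich -; knocking noise +
Every candidate fails on at least one observation.

none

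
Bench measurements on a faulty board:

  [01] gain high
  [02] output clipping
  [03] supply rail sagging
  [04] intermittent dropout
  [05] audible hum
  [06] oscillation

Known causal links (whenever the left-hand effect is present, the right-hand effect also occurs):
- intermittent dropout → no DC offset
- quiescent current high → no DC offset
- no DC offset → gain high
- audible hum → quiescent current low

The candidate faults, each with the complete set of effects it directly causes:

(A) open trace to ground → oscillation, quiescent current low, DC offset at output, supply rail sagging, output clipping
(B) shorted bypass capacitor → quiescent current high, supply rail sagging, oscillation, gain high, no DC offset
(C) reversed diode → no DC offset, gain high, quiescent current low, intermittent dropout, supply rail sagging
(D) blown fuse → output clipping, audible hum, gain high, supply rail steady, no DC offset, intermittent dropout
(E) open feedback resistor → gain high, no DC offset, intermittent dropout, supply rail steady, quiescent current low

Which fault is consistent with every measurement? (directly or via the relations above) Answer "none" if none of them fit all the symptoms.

none

For each candidate, compare predicted effects to what was observed:
(A) open trace to ground — does not account for gain high, intermittent dropout, audible hum
(B) shorted bypass capacitor — gain high yes; output clipping NO; supply rail sagging yes; intermittent dropout NO; audible hum NO; oscillation yes
(C) reversed diode — gain high yes; output clipping NO; supply rail sagging yes; intermittent dropout yes; audible hum NO; oscillation NO
(D) blown fuse — gain high yes; output clipping yes; supply rail sagging NO; intermittent dropout yes; audible hum yes; oscillation NO
(E) open feedback resistor — fails on output clipping, supply rail sagging, audible hum, oscillation (predicts supply rail steady, not supply rail sagging)
No candidate is consistent with all observations.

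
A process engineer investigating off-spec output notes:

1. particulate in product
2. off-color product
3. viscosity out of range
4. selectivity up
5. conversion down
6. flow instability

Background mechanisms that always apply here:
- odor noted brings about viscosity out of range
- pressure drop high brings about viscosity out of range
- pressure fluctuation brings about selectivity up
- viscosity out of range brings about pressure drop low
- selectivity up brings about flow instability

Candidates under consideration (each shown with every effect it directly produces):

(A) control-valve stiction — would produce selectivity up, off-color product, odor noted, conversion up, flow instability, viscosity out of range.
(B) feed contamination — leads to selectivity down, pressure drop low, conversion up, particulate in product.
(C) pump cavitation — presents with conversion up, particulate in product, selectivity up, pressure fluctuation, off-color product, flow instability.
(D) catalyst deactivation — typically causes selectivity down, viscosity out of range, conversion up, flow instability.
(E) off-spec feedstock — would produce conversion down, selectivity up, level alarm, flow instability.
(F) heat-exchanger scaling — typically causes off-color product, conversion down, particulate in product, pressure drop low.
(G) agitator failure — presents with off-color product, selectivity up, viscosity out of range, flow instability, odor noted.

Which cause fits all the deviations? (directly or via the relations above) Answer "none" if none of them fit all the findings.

Per-candidate check:
(A) control-valve stiction — fails on particulate in product, conversion down (predicts conversion up, not conversion down)
(B) feed contamination — particulate in product yes; off-color product NO; viscosity out of range NO; selectivity up NO; conversion down NO; flow instability NO
(C) pump cavitation — fails on viscosity out of range, conversion down (predicts conversion up, not conversion down)
(D) catalyst deactivation — particulate in product NO; off-color product NO; viscosity out of range yes; selectivity up NO; conversion down NO; flow instability yes
(E) off-spec feedstock — does not account for particulate in product, off-color product, viscosity out of range
(F) heat-exchanger scaling — particulate in product yes; off-color product yes; viscosity out of range NO; selectivity up NO; conversion down yes; flow instability NO
(G) agitator failure — particulate in product NO; off-color product yes; viscosity out of range yes; selectivity up yes; conversion down NO; flow instability yes
None of the listed candidates fits everything.

none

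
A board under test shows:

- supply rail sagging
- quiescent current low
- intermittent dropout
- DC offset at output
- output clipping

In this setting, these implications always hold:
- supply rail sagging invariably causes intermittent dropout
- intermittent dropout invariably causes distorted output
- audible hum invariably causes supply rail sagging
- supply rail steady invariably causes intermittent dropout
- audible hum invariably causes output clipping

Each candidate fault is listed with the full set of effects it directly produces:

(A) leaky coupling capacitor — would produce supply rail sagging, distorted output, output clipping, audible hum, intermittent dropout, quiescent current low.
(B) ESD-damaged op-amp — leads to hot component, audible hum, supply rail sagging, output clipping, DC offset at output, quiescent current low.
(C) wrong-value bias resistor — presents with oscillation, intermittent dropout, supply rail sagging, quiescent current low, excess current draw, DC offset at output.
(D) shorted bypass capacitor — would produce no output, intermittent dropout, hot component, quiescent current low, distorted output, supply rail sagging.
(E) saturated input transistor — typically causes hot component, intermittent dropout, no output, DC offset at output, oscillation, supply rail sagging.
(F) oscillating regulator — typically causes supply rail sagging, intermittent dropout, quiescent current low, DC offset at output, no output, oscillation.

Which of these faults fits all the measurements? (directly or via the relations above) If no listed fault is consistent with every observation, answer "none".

B

Per-candidate check:
(A) leaky coupling capacitor — supply rail sagging match; quiescent current low match; intermittent dropout match; DC offset at output miss; output clipping match
(B) ESD-damaged op-amp — supply rail sagging match; quiescent current low match; intermittent dropout match (by supply rail sagging → intermittent dropout); DC offset at output match; output clipping match
(C) wrong-value bias resistor — supply rail sagging match; quiescent current low match; intermittent dropout match; DC offset at output match; output clipping miss
(D) shorted bypass capacitor — does not account for DC offset at output, output clipping
(E) saturated input transistor — supply rail sagging match; quiescent current low miss; intermittent dropout match; DC offset at output match; output clipping miss
(F) oscillating regulator — supply rail sagging match; quiescent current low match; intermittent dropout match; DC offset at output match; output clipping miss
(B) alone accounts for all the evidence.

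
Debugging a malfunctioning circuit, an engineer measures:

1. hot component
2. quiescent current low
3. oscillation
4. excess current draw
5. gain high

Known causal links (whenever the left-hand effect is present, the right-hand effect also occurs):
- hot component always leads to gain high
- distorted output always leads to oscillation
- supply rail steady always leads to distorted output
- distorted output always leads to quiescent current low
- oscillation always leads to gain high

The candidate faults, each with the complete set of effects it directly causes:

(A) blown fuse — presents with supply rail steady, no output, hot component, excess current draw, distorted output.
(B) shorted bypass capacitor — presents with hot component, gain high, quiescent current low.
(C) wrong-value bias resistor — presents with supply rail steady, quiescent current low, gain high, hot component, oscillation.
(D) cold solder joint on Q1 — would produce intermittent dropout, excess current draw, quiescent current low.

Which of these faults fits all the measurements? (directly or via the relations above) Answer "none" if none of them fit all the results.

A

For each candidate, compare predicted effects to what was observed:
(A) blown fuse — accounts for every observation (quiescent current low via distorted output → quiescent current low)
(B) shorted bypass capacitor — does not account for oscillation, excess current draw
(C) wrong-value bias resistor — hot component ✓; quiescent current low ✓; oscillation ✓; excess current draw ✗; gain high ✓
(D) cold solder joint on Q1 — hot component ✗; quiescent current low ✓; oscillation ✗; excess current draw ✓; gain high ✗
(A) alone accounts for all the evidence.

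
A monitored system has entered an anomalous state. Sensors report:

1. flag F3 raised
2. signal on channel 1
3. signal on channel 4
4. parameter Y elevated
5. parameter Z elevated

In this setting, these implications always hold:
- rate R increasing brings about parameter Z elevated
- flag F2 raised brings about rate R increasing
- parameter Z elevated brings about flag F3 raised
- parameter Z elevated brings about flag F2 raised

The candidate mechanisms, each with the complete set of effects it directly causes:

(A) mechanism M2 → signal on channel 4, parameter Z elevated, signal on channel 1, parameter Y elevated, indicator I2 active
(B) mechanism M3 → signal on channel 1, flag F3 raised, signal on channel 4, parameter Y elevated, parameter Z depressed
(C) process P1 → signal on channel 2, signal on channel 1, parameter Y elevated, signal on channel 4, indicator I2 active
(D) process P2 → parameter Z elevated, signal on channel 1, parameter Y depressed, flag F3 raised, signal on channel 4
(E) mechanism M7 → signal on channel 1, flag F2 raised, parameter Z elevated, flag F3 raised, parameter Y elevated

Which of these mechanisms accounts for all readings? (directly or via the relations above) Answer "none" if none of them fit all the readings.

Testing each hypothesis:
(A) mechanism M2 — accounts for every observation (flag F3 raised by parameter Z elevated → flag F3 raised)
(B) mechanism M3 — fails on parameter Z elevated (predicts parameter Z depressed, not parameter Z elevated)
(C) process P1 — does not account for flag F3 raised, parameter Z elevated
(D) process P2 — fails on parameter Y elevated (predicts parameter Y depressed, not parameter Y elevated)
(E) mechanism M7 — does not account for signal on channel 4
(A) is the only candidate with no mismatches.

A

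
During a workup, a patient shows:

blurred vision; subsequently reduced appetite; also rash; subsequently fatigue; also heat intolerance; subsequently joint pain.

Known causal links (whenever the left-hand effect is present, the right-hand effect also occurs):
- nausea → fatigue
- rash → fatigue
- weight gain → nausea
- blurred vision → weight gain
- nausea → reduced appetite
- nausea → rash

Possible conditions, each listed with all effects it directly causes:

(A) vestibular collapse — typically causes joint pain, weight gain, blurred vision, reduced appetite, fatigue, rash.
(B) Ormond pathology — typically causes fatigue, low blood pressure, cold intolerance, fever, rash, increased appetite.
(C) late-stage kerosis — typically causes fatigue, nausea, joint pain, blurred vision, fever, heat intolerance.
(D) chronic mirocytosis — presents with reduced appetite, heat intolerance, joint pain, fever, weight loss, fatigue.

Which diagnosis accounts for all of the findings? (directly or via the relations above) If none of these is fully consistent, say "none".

C

Per-candidate check:
(A) vestibular collapse — blurred vision ✓; reduced appetite ✓; rash ✓; fatigue ✓; heat intolerance ✗; joint pain ✓
(B) Ormond pathology — fails on blurred vision, reduced appetite, heat intolerance, joint pain (predicts increased appetite, not reduced appetite; predicts cold intolerance, not heat intolerance)
(C) late-stage kerosis — blurred vision ✓; reduced appetite ✓ (through nausea → reduced appetite); rash ✓ (through nausea → rash); fatigue ✓; heat intolerance ✓; joint pain ✓
(D) chronic mirocytosis — does not account for blurred vision, rash
(C) alone accounts for all the evidence.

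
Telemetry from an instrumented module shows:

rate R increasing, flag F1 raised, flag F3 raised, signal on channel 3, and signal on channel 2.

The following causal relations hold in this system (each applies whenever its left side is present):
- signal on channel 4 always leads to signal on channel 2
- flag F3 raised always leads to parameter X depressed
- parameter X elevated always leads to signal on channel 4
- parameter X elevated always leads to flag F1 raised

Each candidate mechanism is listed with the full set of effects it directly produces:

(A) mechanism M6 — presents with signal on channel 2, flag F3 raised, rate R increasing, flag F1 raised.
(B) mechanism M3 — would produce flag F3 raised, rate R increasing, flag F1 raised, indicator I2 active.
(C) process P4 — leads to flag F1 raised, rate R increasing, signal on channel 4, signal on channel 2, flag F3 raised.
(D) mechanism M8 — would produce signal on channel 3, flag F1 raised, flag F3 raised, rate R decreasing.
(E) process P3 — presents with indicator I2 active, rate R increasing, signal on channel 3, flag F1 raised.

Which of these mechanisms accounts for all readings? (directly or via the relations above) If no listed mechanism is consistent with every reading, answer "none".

Checking each candidate against the observations:
(A) mechanism M6 — does not account for signal on channel 3
(B) mechanism M3 — rate R increasing ✓; flag F1 raised ✓; flag F3 raised ✓; signal on channel 3 ✗; signal on channel 2 ✗
(C) process P4 — rate R increasing ✓; flag F1 raised ✓; flag F3 raised ✓; signal on channel 3 ✗; signal on channel 2 ✓
(D) mechanism M8 — rate R increasing ✗; flag F1 raised ✓; flag F3 raised ✓; signal on channel 3 ✓; signal on channel 2 ✗
(E) process P3 — rate R increasing ✓; flag F1 raised ✓; flag F3 raised ✗; signal on channel 3 ✓; signal on channel 2 ✗
None of the listed candidates fits everything.

none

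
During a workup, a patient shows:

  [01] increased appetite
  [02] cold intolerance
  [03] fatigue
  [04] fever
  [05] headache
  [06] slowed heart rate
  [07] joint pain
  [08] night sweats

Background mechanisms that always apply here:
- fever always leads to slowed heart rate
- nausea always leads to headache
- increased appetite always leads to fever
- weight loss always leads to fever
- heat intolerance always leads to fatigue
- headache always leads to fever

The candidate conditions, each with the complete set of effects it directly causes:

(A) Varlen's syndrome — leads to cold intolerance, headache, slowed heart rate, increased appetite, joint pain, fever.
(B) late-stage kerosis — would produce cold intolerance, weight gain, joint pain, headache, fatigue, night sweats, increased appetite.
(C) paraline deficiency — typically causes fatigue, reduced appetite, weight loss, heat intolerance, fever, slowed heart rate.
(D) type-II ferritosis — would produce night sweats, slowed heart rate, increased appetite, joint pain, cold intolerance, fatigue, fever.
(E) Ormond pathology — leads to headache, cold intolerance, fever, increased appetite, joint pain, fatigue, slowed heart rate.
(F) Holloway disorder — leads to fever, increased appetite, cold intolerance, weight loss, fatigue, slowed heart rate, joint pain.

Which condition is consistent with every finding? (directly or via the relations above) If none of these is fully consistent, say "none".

B

Checking each candidate against the observations:
(A) Varlen's syndrome — does not account for fatigue, night sweats
(B) late-stage kerosis — accounts for every observation (fever by headache → fever)
(C) paraline deficiency — fails on increased appetite, cold intolerance, headache, joint pain, night sweats (predicts reduced appetite, not increased appetite; predicts heat intolerance, not cold intolerance)
(D) type-II ferritosis — does not account for headache
(E) Ormond pathology — does not account for night sweats
(F) Holloway disorder — increased appetite match; cold intolerance match; fatigue match; fever match; headache miss; slowed heart rate match; joint pain match; night sweats miss
(B) alone accounts for all the evidence.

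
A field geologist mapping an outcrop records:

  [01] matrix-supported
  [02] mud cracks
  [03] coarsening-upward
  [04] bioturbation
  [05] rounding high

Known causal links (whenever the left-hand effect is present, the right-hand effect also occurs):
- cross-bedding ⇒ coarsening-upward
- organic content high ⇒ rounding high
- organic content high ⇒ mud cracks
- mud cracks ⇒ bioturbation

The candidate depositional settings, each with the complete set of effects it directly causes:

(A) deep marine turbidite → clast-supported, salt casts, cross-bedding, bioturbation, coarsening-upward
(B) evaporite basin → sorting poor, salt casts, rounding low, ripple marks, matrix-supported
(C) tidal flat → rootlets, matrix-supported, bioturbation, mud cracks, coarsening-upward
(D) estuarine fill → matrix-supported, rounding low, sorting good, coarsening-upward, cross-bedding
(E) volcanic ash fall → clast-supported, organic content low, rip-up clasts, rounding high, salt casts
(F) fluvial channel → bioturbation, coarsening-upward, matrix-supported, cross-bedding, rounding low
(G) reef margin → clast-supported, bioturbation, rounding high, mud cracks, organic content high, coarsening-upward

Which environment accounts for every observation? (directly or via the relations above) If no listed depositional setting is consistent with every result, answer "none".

none

Checking each candidate against the observations:
(A) deep marine turbidite — fails on matrix-supported, mud cracks, rounding high (predicts clast-supported, not matrix-supported)
(B) evaporite basin — fails on mud cracks, coarsening-upward, bioturbation, rounding high (predicts rounding low, not rounding high)
(C) tidal flat — does not account for rounding high
(D) estuarine fill — fails on mud cracks, bioturbation, rounding high (predicts rounding low, not rounding high)
(E) volcanic ash fall — matrix-supported ✗; mud cracks ✗; coarsening-upward ✗; bioturbation ✗; rounding high ✓
(F) fluvial channel — matrix-supported ✓; mud cracks ✗; coarsening-upward ✓; bioturbation ✓; rounding high ✗
(G) reef margin — fails on matrix-supported (predicts clast-supported, not matrix-supported)
No candidate is consistent with all observations.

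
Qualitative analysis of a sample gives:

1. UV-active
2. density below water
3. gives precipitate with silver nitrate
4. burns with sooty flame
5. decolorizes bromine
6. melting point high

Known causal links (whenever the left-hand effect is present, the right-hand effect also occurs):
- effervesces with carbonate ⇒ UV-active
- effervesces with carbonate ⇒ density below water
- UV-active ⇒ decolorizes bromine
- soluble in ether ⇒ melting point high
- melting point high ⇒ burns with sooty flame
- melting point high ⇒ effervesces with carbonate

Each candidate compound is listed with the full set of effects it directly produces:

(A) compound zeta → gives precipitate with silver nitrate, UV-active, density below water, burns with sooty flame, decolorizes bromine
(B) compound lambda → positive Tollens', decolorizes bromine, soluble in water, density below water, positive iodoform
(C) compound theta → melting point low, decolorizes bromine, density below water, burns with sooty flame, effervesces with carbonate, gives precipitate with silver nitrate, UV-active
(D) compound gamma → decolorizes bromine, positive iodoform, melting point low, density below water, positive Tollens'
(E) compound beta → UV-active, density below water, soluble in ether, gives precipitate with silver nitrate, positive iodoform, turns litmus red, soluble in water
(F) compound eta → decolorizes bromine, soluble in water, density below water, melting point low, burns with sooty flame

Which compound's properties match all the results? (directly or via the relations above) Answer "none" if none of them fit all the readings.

For each candidate, compare predicted effects to what was observed:
(A) compound zeta — does not account for melting point high
(B) compound lambda — UV-active miss; density below water match; gives precipitate with silver nitrate miss; burns with sooty flame miss; decolorizes bromine match; melting point high miss
(C) compound theta — UV-active match; density below water match; gives precipitate with silver nitrate match; burns with sooty flame match; decolorizes bromine match; melting point high miss
(D) compound gamma — fails on UV-active, gives precipitate with silver nitrate, burns with sooty flame, melting point high (predicts melting point low, not melting point high)
(E) compound beta — UV-active match; density below water match; gives precipitate with silver nitrate match; burns with sooty flame match (via soluble in ether → melting point high → burns with sooty flame); decolorizes bromine match (via UV-active → decolorizes bromine); melting point high match (via soluble in ether → melting point high)
(F) compound eta — UV-active miss; density below water match; gives precipitate with silver nitrate miss; burns with sooty flame match; decolorizes bromine match; melting point high miss
(E) is the only candidate with no mismatches.

E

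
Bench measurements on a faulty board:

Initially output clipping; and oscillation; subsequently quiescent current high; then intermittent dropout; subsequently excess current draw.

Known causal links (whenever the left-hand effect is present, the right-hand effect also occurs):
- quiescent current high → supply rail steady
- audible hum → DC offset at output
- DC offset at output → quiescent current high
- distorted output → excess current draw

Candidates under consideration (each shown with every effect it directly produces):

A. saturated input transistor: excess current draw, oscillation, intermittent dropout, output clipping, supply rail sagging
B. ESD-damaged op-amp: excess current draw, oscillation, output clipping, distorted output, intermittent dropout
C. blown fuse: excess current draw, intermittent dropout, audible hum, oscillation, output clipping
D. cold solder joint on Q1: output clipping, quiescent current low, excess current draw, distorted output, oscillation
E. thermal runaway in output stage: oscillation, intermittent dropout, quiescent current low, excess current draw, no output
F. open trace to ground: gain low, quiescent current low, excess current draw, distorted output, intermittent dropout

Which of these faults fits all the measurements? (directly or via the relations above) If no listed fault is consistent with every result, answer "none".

Per-candidate check:
(A) saturated input transistor — does not account for quiescent current high
(B) ESD-damaged op-amp — output clipping +; oscillation +; quiescent current high -; intermittent dropout +; excess current draw +
(C) blown fuse — accounts for every observation (quiescent current high by audible hum → DC offset at output → quiescent current high)
(D) cold solder joint on Q1 — fails on quiescent current high, intermittent dropout (predicts quiescent current low, not quiescent current high)
(E) thermal runaway in output stage — output clipping -; oscillation +; quiescent current high -; intermittent dropout +; excess current draw +
(F) open trace to ground — fails on output clipping, oscillation, quiescent current high (predicts quiescent current low, not quiescent current high)
Only (C) is consistent with every observation.

C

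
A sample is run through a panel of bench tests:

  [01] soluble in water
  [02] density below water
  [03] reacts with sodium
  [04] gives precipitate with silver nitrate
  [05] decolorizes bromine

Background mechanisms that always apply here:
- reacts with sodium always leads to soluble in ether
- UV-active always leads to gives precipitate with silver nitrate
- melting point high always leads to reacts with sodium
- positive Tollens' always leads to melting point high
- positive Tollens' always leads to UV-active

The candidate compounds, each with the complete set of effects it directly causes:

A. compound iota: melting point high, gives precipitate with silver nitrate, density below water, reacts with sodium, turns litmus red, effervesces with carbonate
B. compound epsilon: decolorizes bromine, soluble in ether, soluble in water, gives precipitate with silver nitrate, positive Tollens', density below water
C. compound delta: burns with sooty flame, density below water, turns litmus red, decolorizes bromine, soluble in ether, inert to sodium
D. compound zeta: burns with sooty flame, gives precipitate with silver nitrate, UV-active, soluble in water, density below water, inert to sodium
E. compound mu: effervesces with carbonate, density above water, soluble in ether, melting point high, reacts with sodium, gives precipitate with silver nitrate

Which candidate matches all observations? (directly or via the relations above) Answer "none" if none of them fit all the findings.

B

Per-candidate check:
(A) compound iota — does not account for soluble in water, decolorizes bromine
(B) compound epsilon — accounts for every observation (reacts with sodium via positive Tollens' → melting point high → reacts with sodium)
(C) compound delta — soluble in water -; density below water +; reacts with sodium -; gives precipitate with silver nitrate -; decolorizes bromine +
(D) compound zeta — soluble in water +; density below water +; reacts with sodium -; gives precipitate with silver nitrate +; decolorizes bromine -
(E) compound mu — soluble in water -; density below water -; reacts with sodium +; gives precipitate with silver nitrate +; decolorizes bromine -
Only (B) is consistent with every observation.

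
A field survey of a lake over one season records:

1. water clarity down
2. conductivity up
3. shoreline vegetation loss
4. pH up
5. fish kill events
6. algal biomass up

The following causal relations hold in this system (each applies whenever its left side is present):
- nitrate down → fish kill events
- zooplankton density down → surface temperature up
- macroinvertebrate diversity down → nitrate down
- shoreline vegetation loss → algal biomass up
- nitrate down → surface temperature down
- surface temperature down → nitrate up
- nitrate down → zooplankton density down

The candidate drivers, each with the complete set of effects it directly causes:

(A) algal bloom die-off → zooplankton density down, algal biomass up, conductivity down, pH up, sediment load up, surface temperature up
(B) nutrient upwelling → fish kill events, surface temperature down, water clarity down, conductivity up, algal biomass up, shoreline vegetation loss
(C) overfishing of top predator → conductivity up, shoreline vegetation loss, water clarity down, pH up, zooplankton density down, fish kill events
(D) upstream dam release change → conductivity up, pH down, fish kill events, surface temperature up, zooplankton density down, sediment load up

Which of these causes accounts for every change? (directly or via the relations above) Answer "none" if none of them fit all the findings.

For each candidate, compare predicted effects to what was observed:
(A) algal bloom die-off — water clarity down NO; conductivity up NO; shoreline vegetation loss NO; pH up yes; fish kill events NO; algal biomass up yes
(B) nutrient upwelling — does not account for pH up
(C) overfishing of top predator — accounts for every observation (algal biomass up by shoreline vegetation loss → algal biomass up)
(D) upstream dam release change — fails on water clarity down, shoreline vegetation loss, pH up, algal biomass up (predicts pH down, not pH up)
Only (C) is consistent with every observation.

C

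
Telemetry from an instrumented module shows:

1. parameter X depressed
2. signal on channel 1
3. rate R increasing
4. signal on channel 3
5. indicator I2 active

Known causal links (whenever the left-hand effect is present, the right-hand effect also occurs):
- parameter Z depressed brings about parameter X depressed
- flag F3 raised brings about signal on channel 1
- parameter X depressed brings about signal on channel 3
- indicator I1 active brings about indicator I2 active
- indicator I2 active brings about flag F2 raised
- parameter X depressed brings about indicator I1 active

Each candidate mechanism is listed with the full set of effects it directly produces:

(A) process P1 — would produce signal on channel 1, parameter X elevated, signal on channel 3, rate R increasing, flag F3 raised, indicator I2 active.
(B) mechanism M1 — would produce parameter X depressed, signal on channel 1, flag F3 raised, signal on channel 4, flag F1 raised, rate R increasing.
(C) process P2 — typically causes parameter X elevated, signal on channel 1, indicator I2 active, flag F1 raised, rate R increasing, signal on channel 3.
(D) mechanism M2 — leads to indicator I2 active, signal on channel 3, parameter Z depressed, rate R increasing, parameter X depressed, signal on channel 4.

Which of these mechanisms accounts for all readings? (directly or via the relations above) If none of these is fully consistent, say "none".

Checking each candidate against the observations:
(A) process P1 — fails on parameter X depressed (predicts parameter X elevated, not parameter X depressed)
(B) mechanism M1 — accounts for every observation (signal on channel 3 via parameter X depressed → signal on channel 3)
(C) process P2 — fails on parameter X depressed (predicts parameter X elevated, not parameter X depressed)
(D) mechanism M2 — does not account for signal on channel 1
(B) alone accounts for all the evidence.

B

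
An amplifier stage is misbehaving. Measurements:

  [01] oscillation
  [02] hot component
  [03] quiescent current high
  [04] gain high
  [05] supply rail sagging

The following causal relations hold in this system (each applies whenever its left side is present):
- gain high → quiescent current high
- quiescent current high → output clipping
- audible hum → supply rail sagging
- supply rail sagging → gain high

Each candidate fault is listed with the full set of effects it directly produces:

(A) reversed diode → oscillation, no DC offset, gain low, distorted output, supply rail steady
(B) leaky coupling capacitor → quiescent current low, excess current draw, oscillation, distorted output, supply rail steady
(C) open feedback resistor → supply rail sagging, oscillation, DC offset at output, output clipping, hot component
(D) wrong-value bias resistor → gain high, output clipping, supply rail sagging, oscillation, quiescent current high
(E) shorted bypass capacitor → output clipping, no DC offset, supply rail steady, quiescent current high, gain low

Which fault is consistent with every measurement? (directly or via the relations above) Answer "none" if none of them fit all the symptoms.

C

For each candidate, compare predicted effects to what was observed:
(A) reversed diode — fails on hot component, quiescent current high, gain high, supply rail sagging (predicts gain low, not gain high; predicts supply rail steady, not supply rail sagging)
(B) leaky coupling capacitor — fails on hot component, quiescent current high, gain high, supply rail sagging (predicts quiescent current low, not quiescent current high; predicts supply rail steady, not supply rail sagging)
(C) open feedback resistor — oscillation yes; hot component yes; quiescent current high yes (by supply rail sagging → gain high → quiescent current high); gain high yes (by supply rail sagging → gain high); supply rail sagging yes
(D) wrong-value bias resistor — does not account for hot component
(E) shorted bypass capacitor — oscillation NO; hot component NO; quiescent current high yes; gain high NO; supply rail sagging NO
(C) is the only candidate with no mismatches.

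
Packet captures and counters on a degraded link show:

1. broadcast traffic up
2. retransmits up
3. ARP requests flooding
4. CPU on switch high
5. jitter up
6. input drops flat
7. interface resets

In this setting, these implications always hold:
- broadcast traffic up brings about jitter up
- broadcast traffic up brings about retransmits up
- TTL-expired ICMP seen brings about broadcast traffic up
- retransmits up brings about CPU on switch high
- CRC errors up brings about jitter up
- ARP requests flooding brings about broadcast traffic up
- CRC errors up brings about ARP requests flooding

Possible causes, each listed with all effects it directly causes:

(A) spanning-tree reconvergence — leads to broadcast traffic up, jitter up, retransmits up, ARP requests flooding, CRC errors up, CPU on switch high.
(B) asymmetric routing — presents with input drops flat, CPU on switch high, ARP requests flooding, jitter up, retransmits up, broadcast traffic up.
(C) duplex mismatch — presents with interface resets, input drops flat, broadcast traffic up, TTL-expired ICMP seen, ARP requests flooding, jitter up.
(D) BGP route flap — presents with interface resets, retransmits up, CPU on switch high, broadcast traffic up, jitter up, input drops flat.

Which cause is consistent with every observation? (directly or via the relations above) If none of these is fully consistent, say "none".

C

Testing each hypothesis:
(A) spanning-tree reconvergence — does not account for input drops flat, interface resets
(B) asymmetric routing — broadcast traffic up match; retransmits up match; ARP requests flooding match; CPU on switch high match; jitter up match; input drops flat match; interface resets miss
(C) duplex mismatch — accounts for every observation (retransmits up through broadcast traffic up → retransmits up)
(D) BGP route flap — broadcast traffic up match; retransmits up match; ARP requests flooding miss; CPU on switch high match; jitter up match; input drops flat match; interface resets match
Only (C) is consistent with every observation.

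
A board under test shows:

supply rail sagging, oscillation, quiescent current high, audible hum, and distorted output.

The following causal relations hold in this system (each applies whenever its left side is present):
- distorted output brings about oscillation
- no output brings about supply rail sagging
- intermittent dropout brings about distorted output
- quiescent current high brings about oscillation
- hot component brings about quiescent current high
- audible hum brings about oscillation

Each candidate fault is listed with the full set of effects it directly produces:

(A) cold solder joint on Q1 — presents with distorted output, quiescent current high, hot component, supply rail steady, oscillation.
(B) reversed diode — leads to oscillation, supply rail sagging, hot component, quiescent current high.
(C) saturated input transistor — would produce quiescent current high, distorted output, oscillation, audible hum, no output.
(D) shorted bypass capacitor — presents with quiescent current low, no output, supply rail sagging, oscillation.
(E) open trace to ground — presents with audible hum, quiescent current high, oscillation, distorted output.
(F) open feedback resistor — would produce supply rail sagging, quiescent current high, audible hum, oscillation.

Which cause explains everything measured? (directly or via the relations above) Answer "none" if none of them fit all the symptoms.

Per-candidate check:
(A) cold solder joint on Q1 — supply rail sagging -; oscillation +; quiescent current high +; audible hum -; distorted output +
(B) reversed diode — does not account for audible hum, distorted output
(C) saturated input transistor — accounts for every observation (supply rail sagging by no output → supply rail sagging)
(D) shorted bypass capacitor — supply rail sagging +; oscillation +; quiescent current high -; audible hum -; distorted output -
(E) open trace to ground — does not account for supply rail sagging
(F) open feedback resistor — does not account for distorted output
Only (C) is consistent with every observation.

C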